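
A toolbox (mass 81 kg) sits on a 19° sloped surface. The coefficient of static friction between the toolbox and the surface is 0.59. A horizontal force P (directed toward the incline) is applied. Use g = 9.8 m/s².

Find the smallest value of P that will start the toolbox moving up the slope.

At impending motion up the slope, friction acts down-slope at its limit: f = μ_s N.
Perpendicular to the incline: N = m g cos θ + P sin θ.
Along the incline: P cos θ = m g sin θ + μ_s N = m g sin θ + μ_s (m g cos θ + P sin θ).
Solving, P (cos θ − μ_s sin θ) = m g (sin θ + μ_s cos θ), so P = 81×9.8×(sin 19° + 0.59 cos 19°)/(cos 19° − 0.59 sin 19°) = 794×0.8834/0.7534 = 931 N.

P ≈ 931 N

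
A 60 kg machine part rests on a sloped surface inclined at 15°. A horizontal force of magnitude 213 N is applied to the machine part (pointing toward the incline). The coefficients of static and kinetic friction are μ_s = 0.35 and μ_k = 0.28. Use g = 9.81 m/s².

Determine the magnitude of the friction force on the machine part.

f ≈ 53.4 N (down the incline)

Resolve perpendicular to the incline: N = m g cos θ + P sin θ = 60×9.81×cos 15° + 213×sin 15° = 623.7 N.
Along the incline, the net driving force (taking up-slope positive) is P cos θ − m g sin θ = 205.7 − 152.3 = 53.4 N, so equilibrium requires friction f = -53.4 N (down-slope).
The limit of static friction is μ_s N = 218.3 N.
|f_req| = 53.4 ≤ 218.3 N → the machine part is in equilibrium; friction equals the required value.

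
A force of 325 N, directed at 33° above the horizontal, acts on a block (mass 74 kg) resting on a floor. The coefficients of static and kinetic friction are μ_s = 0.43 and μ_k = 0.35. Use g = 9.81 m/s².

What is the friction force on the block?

f ≈ 192 N

The vertical component of P reduces the normal force: N = m g − P sin α = 725.9 − 177 = 548.9 N.
The horizontal driving force is P cos α = 272.6 N, so equilibrium needs friction f = 272.6 N.
The static-friction limit is μ_s N = 236 N.
272.6 > 236 N → the block slides; f = μ_k N = 0.35×548.9 = 192 N.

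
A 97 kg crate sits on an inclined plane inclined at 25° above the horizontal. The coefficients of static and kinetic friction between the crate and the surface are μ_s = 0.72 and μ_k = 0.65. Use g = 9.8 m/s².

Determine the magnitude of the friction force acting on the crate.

Normal force: N = m g cos θ = 97 × 9.8 × cos 25° = 861.5 N.
For equilibrium along the incline, friction must balance the weight component: f = m g sin θ = 401.7 N up the slope.
Maximum static friction available: μ_s N = 0.72 × 861.5 = 620.3 N.
Since |401.7| ≤ 620.3 N, the crate remains in static equilibrium and friction takes exactly the required value.

f ≈ 402 N (up the incline)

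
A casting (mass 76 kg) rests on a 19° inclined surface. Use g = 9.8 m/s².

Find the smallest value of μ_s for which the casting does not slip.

μ_s,min ≈ 0.344

At the slip threshold m g sin θ = μ_s m g cos θ, so μ_s,min = tan θ.
μ_s,min = tan 19° = 0.344.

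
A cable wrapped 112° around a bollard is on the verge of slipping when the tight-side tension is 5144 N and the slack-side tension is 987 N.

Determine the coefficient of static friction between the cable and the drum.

μ ≈ 0.845

T₂/T₁ = e^{μβ} → μ = ln(T₂/T₁)/β.
β = 112° = 1.955 rad.
μ = ln(5144/987)/1.955 = ln(5.212)/1.955 = 0.845.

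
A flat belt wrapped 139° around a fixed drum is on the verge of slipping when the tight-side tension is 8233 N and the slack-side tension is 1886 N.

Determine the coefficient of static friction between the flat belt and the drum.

μ ≈ 0.607

T₂/T₁ = e^{μβ} → μ = ln(T₂/T₁)/β.
β = 139° = 2.426 rad.
μ = ln(8233/1886)/2.426 = ln(4.365)/2.426 = 0.607.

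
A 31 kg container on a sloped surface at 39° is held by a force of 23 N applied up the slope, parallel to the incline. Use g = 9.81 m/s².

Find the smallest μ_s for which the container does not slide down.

μ_s,min ≈ 0.712

N = m g cos θ = 236.3 N.
Friction must make up the shortfall along the incline: f = m g sin θ − P = 191.4 − 23 = 168.4 N.
At the threshold f = μ_s N, so μ_s,min = 168.4/236.3 = 0.712.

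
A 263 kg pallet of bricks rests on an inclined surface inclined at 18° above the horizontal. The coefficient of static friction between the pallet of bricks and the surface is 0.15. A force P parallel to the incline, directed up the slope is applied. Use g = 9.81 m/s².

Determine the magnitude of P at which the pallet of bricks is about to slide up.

At impending motion up the slope, friction acts down-slope at its limit: f = μ_s N.
P is parallel to the surface, so N = m g cos θ = 2450 N.
Along the incline: P = m g sin θ + μ_s N = 797 + 0.15×2450 = 1170 N.

P ≈ 1170 N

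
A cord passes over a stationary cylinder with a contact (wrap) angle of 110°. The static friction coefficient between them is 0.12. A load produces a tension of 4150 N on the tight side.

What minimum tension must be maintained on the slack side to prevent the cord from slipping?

T_min ≈ 3300 N

Capstan equation at impending slip: T_tight/T_slack = e^{μβ}.
β = 110° = 1.92 rad; e^{μβ} = e^{0.12×1.92} = 1.259.
T_slack = T_tight / e^{μβ} = 4150 / 1.259 = 3300 N.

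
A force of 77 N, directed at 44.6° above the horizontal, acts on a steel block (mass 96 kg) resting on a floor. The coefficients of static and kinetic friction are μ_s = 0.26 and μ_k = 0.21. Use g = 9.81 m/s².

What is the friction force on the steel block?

f ≈ 54.8 N

Vertical equilibrium gives N = m g − P sin α = 887.7 N.
The horizontal driving force is P cos α = 54.83 N, so equilibrium needs friction f = 54.83 N.
The static-friction limit is μ_s N = 230.8 N.
54.83 ≤ 230.8 N → static; friction equals the required 54.8 N.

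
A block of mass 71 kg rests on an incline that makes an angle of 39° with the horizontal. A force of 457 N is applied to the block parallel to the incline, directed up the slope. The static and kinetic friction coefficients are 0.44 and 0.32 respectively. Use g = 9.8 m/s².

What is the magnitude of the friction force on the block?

The normal reaction is N = m g cos θ = 540.7 N.
Parallel to the incline, ΣF = 0 gives f = m g sin θ − P = 437.9 − 457 = -19.12 N (up-slope positive).
Static friction can supply at most μ_s N = 237.9 N.
Since |-19.12| ≤ 237.9 N, no slip — friction simply equals what equilibrium demands.

f ≈ 19.1 N (down the incline)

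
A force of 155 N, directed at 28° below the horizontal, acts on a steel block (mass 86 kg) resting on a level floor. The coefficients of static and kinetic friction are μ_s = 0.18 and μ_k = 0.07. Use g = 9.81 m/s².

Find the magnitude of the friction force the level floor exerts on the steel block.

f ≈ 137 N

The vertical component of P adds to the normal force: N = m g + P sin α = 843.7 + 72.77 = 916.4 N.
The horizontal driving force is P cos α = 136.9 N, so equilibrium needs friction f = 136.9 N.
The static-friction limit is μ_s N = 165 N.
136.9 ≤ 165 N → static; friction equals the required 137 N.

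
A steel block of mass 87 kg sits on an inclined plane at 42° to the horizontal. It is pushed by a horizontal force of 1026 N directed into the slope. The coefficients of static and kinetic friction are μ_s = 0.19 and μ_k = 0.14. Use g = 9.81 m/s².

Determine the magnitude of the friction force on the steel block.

Resolve perpendicular to the incline: N = m g cos θ + P sin θ = 87×9.81×cos 42° + 1026×sin 42° = 1321 N.
Parallel to the incline: P cos θ − m g sin θ = 762.5 − 571.1 = 191.4 N; the friction needed to balance this is 191.4 N acting down the slope.
Maximum static friction: μ_s N = 0.19 × 1321 = 250.9 N.
|f_req| = 191.4 ≤ 250.9 N → the steel block is in equilibrium; friction equals the required value.

f ≈ 191 N (down the incline)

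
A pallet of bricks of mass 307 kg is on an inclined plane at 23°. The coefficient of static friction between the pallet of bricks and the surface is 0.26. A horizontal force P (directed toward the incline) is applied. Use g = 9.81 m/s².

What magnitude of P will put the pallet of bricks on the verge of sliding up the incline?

At impending motion up the slope, friction acts down-slope at its limit: f = μ_s N.
Perpendicular to the incline: N = m g cos θ + P sin θ.
Along the incline: P cos θ = m g sin θ + μ_s N = m g sin θ + μ_s (m g cos θ + P sin θ).
Solving, P (cos θ − μ_s sin θ) = m g (sin θ + μ_s cos θ), so P = 307×9.81×(sin 23° + 0.26 cos 23°)/(cos 23° − 0.26 sin 23°) = 3010×0.6301/0.8189 = 2320 N.

P ≈ 2320 N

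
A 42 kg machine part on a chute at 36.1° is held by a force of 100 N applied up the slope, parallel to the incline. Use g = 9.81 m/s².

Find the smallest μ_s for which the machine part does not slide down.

μ_s,min ≈ 0.429

N = m g cos θ = 332.9 N.
Friction must make up the shortfall along the incline: f = m g sin θ − P = 242.8 − 100 = 142.8 N.
At the threshold f = μ_s N, so μ_s,min = 142.8/332.9 = 0.429.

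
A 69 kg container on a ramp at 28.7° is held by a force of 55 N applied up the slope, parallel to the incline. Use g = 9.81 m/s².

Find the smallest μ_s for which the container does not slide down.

N = m g cos θ = 593.7 N.
Friction must make up the shortfall along the incline: f = m g sin θ − P = 325.1 − 55 = 270.1 N.
At the threshold f = μ_s N, so μ_s,min = 270.1/593.7 = 0.455.

μ_s,min ≈ 0.455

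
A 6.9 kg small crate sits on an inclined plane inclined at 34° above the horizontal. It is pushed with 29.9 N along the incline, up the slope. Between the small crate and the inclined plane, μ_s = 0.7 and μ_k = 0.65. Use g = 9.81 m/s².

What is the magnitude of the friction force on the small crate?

The normal reaction is N = m g cos θ = 56.12 N.
The friction needed for equilibrium is m g sin θ − P = 37.85 − 29.9 = 7.951 N, measured positive up-slope.
Static friction can supply at most μ_s N = 39.28 N.
Since |7.951| ≤ 39.28 N, no slip — friction simply equals what equilibrium demands.

f ≈ 7.95 N (up the incline)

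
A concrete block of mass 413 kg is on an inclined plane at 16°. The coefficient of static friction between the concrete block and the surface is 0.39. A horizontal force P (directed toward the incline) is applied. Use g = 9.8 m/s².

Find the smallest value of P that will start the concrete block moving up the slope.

At impending motion up the slope, friction acts down-slope at its limit: f = μ_s N.
Perpendicular to the incline: N = m g cos θ + P sin θ.
Along the incline: P cos θ = m g sin θ + μ_s N = m g sin θ + μ_s (m g cos θ + P sin θ).
Solving, P (cos θ − μ_s sin θ) = m g (sin θ + μ_s cos θ), so P = 413×9.8×(sin 16° + 0.39 cos 16°)/(cos 16° − 0.39 sin 16°) = 4050×0.6505/0.8538 = 3080 N.

P ≈ 3080 N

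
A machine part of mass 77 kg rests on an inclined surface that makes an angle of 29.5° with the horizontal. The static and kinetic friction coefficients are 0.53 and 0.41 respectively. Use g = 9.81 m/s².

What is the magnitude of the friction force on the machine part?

The normal reaction is N = m g cos θ = 657.4 N.
Along the slope the weight component is m g sin θ = 372 N; friction must supply exactly this, acting up-slope.
Static friction can supply at most μ_s N = 348.4 N.
Since |372| > 348.4 N, static friction cannot hold it; the machine part slides down the incline and kinetic friction applies: f = μ_k N = 0.41 × 657.4 = 270 N.

f ≈ 270 N (up the incline)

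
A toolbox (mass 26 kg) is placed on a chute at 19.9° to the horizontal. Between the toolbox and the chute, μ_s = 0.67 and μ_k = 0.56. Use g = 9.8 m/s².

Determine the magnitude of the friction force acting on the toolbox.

f ≈ 86.7 N (up the incline)

The normal reaction is N = m g cos θ = 239.6 N.
Along the slope the weight component is m g sin θ = 86.73 N; friction must supply exactly this, acting up-slope.
Maximum static friction available: μ_s N = 0.67 × 239.6 = 160.5 N.
Since |86.73| ≤ 160.5 N, no slip — friction simply equals what equilibrium demands.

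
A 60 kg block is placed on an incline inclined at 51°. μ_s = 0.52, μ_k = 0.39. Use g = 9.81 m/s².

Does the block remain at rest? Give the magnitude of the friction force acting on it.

f ≈ 144 N

N = m g cos θ = 370 N.
Down-slope weight component: m g sin θ = 457 N.
μ_s N = 193 N.
457 > 193 N, so it slides; kinetic friction f = μ_k N = 0.39×370 = 144 N.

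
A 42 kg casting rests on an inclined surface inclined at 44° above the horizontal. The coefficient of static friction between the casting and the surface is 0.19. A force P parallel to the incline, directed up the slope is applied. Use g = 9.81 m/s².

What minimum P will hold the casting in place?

The casting tends to slide down (tan θ > μ_s), so at the point of impending slip friction acts up-slope at its limit: f = μ_s N.
P is parallel to the surface, so N = m g cos θ = 296 N.
Along the incline: P + μ_s N = m g sin θ, so P = 286 − 0.19×296 = 230 N.

P_min ≈ 230 N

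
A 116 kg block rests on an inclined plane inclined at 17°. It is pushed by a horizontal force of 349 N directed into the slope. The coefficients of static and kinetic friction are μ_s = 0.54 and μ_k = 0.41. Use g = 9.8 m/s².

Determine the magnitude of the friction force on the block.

The horizontal push has a component P sin θ into the surface, so N = m g cos θ + P sin θ = 1087 + 102 = 1189 N.
Parallel to the incline: P cos θ − m g sin θ = 333.8 − 332.4 = 1.382 N; the friction needed to balance this is 1.382 N acting down the slope.
Maximum static friction: μ_s N = 0.54 × 1189 = 642.1 N.
Since 1.382 N is within the 642.1 N limit, the block stays put and friction is exactly 1.38 N.

f ≈ 1.38 N (down the incline)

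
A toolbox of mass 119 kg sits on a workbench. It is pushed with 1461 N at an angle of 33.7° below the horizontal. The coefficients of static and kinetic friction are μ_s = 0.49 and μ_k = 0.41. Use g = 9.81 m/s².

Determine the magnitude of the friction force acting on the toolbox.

Vertical equilibrium gives N = m g + P sin α = 1978 N.
The horizontal driving force is P cos α = 1215 N, so equilibrium needs friction f = 1215 N.
The static-friction limit is μ_s N = 969.2 N.
1215 > 969.2 N → the toolbox slides; f = μ_k N = 0.41×1978 = 811 N.

f ≈ 811 N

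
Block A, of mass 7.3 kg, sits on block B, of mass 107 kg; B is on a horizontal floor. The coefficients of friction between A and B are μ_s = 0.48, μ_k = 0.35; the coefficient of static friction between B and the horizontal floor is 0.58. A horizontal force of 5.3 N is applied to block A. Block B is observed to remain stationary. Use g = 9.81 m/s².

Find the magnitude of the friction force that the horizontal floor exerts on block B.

f ≈ 5.3 N

Normal force at the A–B interface: N₁ = m_A g = 71.61 N.
So the A–B interface can sustain at most μ_s N₁ = 34.37 N of static friction.
P = 5.3 N is within that limit, so A and B move together (both at rest); the A–B friction is simply f₁ = P = 5.3 N.
B experiences an equal 5.3 N forward from A (third law). B is in equilibrium, so the floor supplies f₂ = 5.3 N of static friction (limit μ_s(m_A+m_B)g = 650.3 N, not exceeded).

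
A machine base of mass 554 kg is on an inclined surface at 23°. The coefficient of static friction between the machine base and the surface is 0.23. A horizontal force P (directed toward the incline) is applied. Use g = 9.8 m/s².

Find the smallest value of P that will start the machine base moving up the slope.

At impending motion up the slope, friction acts down-slope at its limit: f = μ_s N.
Perpendicular to the incline: N = m g cos θ + P sin θ.
Along the incline: P cos θ = m g sin θ + μ_s N = m g sin θ + μ_s (m g cos θ + P sin θ).
Solving, P (cos θ − μ_s sin θ) = m g (sin θ + μ_s cos θ), so P = 554×9.8×(sin 23° + 0.23 cos 23°)/(cos 23° − 0.23 sin 23°) = 5430×0.6024/0.8306 = 3940 N.

P ≈ 3940 N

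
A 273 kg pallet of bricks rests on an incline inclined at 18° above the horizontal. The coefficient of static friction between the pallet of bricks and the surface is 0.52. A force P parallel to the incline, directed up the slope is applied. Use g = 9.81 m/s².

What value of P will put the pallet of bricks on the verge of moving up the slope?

P ≈ 2150 N

At impending motion up the slope, friction acts down-slope at its limit: f = μ_s N.
P is parallel to the surface, so N = m g cos θ = 2550 N.
Along the incline: P = m g sin θ + μ_s N = 828 + 0.52×2550 = 2150 N.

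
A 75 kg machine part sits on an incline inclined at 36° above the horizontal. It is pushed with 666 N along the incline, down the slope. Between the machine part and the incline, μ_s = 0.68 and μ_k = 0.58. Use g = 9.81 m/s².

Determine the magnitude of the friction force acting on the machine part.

f ≈ 345 N (up the incline)

Normal force: N = m g cos θ = 75 × 9.81 × cos 36° = 595.2 N.
For equilibrium along the incline the friction force must supply f = m g sin θ + P = 432.5 + 666 = 1098 N (positive meaning up-slope).
Static friction can supply at most μ_s N = 404.8 N.
|1098| exceeds 404.8 N, so the machine part slips down-slope; friction is kinetic, f = μ_k N = 0.58×595.2 = 345 N.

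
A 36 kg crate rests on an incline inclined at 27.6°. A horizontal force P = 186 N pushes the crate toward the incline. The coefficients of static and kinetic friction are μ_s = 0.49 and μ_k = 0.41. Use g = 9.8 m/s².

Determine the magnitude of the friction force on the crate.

f ≈ 1.38 N (down the incline)

Resolve perpendicular to the incline: N = m g cos θ + P sin θ = 36×9.8×cos 27.6° + 186×sin 27.6° = 398.8 N.
Along the incline, the net driving force (taking up-slope positive) is P cos θ − m g sin θ = 164.8 − 163.5 = 1.383 N, so equilibrium requires friction f = -1.383 N (down-slope).
Maximum static friction: μ_s N = 0.49 × 398.8 = 195.4 N.
|f_req| = 1.383 ≤ 195.4 N → the crate is in equilibrium; friction equals the required value.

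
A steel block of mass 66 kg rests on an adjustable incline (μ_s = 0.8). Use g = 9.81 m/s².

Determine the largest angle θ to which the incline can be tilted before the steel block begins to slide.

At the slip threshold, m g sin θ = μ_s · m g cos θ, so tan θ = μ_s.
θ_max = arctan(0.8) = 38.7°.

θ_max ≈ 38.7°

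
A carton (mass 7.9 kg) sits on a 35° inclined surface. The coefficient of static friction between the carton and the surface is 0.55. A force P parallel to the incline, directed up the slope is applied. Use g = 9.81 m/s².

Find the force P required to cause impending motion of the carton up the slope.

P ≈ 79.4 N

At impending motion up the slope, friction acts down-slope at its limit: f = μ_s N.
P is parallel to the surface, so N = m g cos θ = 63.5 N.
Along the incline: P = m g sin θ + μ_s N = 44.5 + 0.55×63.5 = 79.4 N.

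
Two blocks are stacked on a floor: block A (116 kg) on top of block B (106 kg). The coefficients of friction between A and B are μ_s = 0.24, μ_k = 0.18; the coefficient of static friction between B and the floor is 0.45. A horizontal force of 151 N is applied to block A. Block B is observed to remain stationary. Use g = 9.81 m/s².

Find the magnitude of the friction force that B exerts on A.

f ≈ 151 N

The normal force B exerts on A is simply A's weight, N₁ = 1138 N.
Maximum static friction on A from B: μ_s N₁ = 0.24×1138 = 273.1 N.
Since P = 151 N ≤ 273.1 N, A does not slip on B; friction on A equals P = 151 N.
By Newton's third law B feels 151 N forward from A. With B stationary, the floor's static friction on B balances it: f₂ = 151 N (well within μ_s(m_A+m_B)g = 980 N).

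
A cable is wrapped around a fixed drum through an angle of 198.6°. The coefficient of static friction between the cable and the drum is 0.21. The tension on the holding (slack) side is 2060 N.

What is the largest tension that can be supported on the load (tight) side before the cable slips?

At impending slip the capstan equation gives T₂/T₁ = e^{μβ} with β in radians.
β = 198.6° × π/180 = 3.466 rad.
e^{μβ} = e^{0.21×3.466} = 2.071.
T₂ = T₁ · e^{μβ} = 2060 × 2.071 = 4270 N.

T_max ≈ 4270 N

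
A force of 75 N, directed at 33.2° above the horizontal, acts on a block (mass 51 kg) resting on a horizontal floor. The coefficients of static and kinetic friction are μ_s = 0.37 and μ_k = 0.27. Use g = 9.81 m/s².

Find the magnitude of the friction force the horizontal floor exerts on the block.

N = m g − P sin α = 500.3 − 75×sin 33.2° = 459.2 N.
For equilibrium, f = P cos α = 75×cos 33.2° = 62.76 N.
μ_s N = 0.37 × 459.2 = 169.9 N.
62.76 ≤ 169.9 N → static; friction equals the required 62.8 N.

f ≈ 62.8 N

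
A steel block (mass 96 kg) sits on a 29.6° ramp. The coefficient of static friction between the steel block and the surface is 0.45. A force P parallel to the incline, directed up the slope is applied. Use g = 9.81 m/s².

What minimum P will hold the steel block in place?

P_min ≈ 96.7 N

The steel block tends to slide down (tan θ > μ_s), so at the point of impending slip friction acts up-slope at its limit: f = μ_s N.
P is parallel to the surface, so N = m g cos θ = 819 N.
Along the incline: P + μ_s N = m g sin θ, so P = 465 − 0.45×819 = 96.7 N.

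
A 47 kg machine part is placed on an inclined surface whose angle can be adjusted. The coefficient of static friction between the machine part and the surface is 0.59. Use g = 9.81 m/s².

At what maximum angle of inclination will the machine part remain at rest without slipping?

θ_max ≈ 30.5°

At the slip threshold, m g sin θ = μ_s · m g cos θ, so tan θ = μ_s.
θ_max = arctan(0.59) = 30.5°.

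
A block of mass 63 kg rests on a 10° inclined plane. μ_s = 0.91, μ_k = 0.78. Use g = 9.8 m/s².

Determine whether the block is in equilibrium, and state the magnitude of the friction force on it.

f ≈ 107 N

N = m g cos θ = 608 N.
Down-slope weight component: m g sin θ = 107 N.
μ_s N = 553 N.
107 ≤ 553 N, so it stays put; friction = 107 N.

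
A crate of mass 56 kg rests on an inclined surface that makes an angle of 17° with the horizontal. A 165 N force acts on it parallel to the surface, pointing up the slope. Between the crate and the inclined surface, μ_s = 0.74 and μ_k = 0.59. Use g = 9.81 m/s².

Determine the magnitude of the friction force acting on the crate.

f ≈ 4.38 N (down the incline)

The normal reaction is N = m g cos θ = 525.4 N.
The friction needed for equilibrium is m g sin θ − P = 160.6 − 165 = -4.383 N, measured positive up-slope.
Static friction can supply at most μ_s N = 388.8 N.
Since |-4.383| ≤ 388.8 N, static friction is sufficient; f equals the required value, not μ_s N.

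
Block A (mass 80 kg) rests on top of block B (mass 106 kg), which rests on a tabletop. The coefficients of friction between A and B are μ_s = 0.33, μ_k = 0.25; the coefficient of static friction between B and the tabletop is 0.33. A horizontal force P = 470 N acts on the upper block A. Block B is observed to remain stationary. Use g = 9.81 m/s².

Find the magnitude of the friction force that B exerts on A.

f ≈ 196 N

Normal force at the A–B interface: N₁ = m_A g = 784.8 N.
So the A–B interface can sustain at most μ_s N₁ = 259 N of static friction.
Since P = 470 N > 259 N, A slides on B; the A–B friction is kinetic: f₁ = μ_k N₁ = 0.25×784.8 = 196 N.
B experiences an equal 196 N forward from A (third law). B is in equilibrium, so the floor supplies f₂ = 196 N of static friction (limit μ_s(m_A+m_B)g = 602.1 N, not exceeded).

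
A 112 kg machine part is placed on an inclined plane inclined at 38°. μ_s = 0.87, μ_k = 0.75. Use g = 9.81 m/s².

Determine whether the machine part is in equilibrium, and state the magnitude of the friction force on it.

N = m g cos θ = 866 N.
Down-slope weight component: m g sin θ = 676 N.
μ_s N = 753 N.
676 ≤ 753 N, so it stays put; friction = 676 N.

f ≈ 676 N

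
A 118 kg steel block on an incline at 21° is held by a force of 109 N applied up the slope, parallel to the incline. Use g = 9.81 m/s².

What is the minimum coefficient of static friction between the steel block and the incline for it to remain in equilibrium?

N = m g cos θ = 1081 N.
Friction must make up the shortfall along the incline: f = m g sin θ − P = 414.8 − 109 = 305.8 N.
At the threshold f = μ_s N, so μ_s,min = 305.8/1081 = 0.283.

μ_s,min ≈ 0.283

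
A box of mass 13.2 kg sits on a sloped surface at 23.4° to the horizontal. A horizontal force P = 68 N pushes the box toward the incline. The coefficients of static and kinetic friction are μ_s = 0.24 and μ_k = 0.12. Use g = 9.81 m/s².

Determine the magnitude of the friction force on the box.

The horizontal push has a component P sin θ into the surface, so N = m g cos θ + P sin θ = 118.8 + 27.01 = 145.8 N.
Along the incline, the net driving force (taking up-slope positive) is P cos θ − m g sin θ = 62.41 − 51.43 = 10.98 N, so equilibrium requires friction f = -10.98 N (down-slope).
The limit of static friction is μ_s N = 35 N.
|f_req| = 10.98 ≤ 35 N → the box is in equilibrium; friction equals the required value.

f ≈ 11 N (down the incline)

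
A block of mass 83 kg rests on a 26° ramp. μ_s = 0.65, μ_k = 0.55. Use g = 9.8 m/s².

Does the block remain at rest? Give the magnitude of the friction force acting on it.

f ≈ 357 N

N = m g cos θ = 731 N.
Down-slope weight component: m g sin θ = 357 N.
μ_s N = 475 N.
357 ≤ 475 N, so it stays put; friction = 357 N.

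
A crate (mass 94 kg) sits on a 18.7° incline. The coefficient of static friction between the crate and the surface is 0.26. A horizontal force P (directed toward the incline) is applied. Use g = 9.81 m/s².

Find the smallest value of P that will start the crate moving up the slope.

P ≈ 605 N

At impending motion up the slope, friction acts down-slope at its limit: f = μ_s N.
Perpendicular to the incline: N = m g cos θ + P sin θ.
Along the incline: P cos θ = m g sin θ + μ_s N = m g sin θ + μ_s (m g cos θ + P sin θ).
Solving, P (cos θ − μ_s sin θ) = m g (sin θ + μ_s cos θ), so P = 94×9.81×(sin 18.7° + 0.26 cos 18.7°)/(cos 18.7° − 0.26 sin 18.7°) = 922×0.5669/0.8639 = 605 N.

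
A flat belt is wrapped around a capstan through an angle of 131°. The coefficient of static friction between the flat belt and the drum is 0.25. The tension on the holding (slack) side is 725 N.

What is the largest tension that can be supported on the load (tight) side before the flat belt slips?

T_max ≈ 1280 N

At impending slip the capstan equation gives T₂/T₁ = e^{μβ} with β in radians.
β = 131° × π/180 = 2.286 rad.
e^{μβ} = e^{0.25×2.286} = 1.771.
T₂ = T₁ · e^{μβ} = 725 × 1.771 = 1280 N.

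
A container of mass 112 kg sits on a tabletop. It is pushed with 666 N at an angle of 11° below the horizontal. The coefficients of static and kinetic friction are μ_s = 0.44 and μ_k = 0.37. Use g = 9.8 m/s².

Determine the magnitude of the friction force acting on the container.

f ≈ 453 N

Vertical equilibrium gives N = m g + P sin α = 1225 N.
The horizontal driving force is P cos α = 653.8 N, so equilibrium needs friction f = 653.8 N.
μ_s N = 0.44 × 1225 = 538.9 N.
653.8 > 538.9 N → the container slides; f = μ_k N = 0.37×1225 = 453 N.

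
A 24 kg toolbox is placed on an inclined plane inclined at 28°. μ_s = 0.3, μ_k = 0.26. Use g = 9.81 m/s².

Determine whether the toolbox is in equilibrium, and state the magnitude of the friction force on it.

N = m g cos θ = 208 N.
Down-slope weight component: m g sin θ = 111 N.
μ_s N = 62.4 N.
111 > 62.4 N, so it slides; kinetic friction f = μ_k N = 0.26×208 = 54 N.

f ≈ 54 N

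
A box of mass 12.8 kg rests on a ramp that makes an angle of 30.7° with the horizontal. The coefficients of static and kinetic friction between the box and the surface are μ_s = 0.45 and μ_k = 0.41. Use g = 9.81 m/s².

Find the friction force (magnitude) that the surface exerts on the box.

Perpendicular to the surface, N = m g cos θ = 12.8·9.81·cos 30.7° = 108 N.
Along the slope the weight component is m g sin θ = 64.11 N; friction must supply exactly this, acting up-slope.
Maximum static friction available: μ_s N = 0.45 × 108 = 48.59 N.
|64.11| exceeds 48.59 N, so the box slips down-slope; friction is kinetic, f = μ_k N = 0.41×108 = 44.3 N.

f ≈ 44.3 N (up the incline)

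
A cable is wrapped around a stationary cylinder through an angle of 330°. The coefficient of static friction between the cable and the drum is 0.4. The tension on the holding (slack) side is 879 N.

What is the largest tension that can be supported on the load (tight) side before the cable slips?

T_max ≈ 8800 N

At impending slip the capstan equation gives T₂/T₁ = e^{μβ} with β in radians.
β = 330° × π/180 = 5.76 rad.
e^{μβ} = e^{0.4×5.76} = 10.01.
T₂ = T₁ · e^{μβ} = 879 × 10.01 = 8800 N.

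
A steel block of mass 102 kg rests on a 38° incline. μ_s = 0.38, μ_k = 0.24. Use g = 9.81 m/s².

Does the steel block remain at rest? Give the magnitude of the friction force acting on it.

f ≈ 189 N

N = m g cos θ = 788 N.
Down-slope weight component: m g sin θ = 616 N.
μ_s N = 300 N.
616 > 300 N, so it slides; kinetic friction f = μ_k N = 0.24×788 = 189 N.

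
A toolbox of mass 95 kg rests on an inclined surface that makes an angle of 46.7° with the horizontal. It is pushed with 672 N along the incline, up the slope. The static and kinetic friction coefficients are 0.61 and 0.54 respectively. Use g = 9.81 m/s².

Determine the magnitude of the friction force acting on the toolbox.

f ≈ 6.25 N (up the incline)

Normal force: N = m g cos θ = 95 × 9.81 × cos 46.7° = 639.1 N.
For equilibrium along the incline the friction force must supply f = m g sin θ − P = 678.2 − 672 = 6.248 N (positive meaning up-slope).
The static-friction ceiling is μ_s N = 0.61 × 639.1 = 389.9 N.
Since |6.248| ≤ 389.9 N, static friction is sufficient; f equals the required value, not μ_s N.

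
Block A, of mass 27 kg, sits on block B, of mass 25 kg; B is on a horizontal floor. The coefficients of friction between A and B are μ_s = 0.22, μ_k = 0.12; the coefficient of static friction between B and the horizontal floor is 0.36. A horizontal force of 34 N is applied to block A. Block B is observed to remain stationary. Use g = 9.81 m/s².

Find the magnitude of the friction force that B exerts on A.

f ≈ 34 N

Between the blocks, N₁ = m_A g = 264.9 N.
So the A–B interface can sustain at most μ_s N₁ = 58.27 N of static friction.
P = 34 N is within that limit, so A and B move together (both at rest); the A–B friction is simply f₁ = P = 34 N.
B experiences an equal 34 N forward from A (third law). B is in equilibrium, so the floor supplies f₂ = 34 N of static friction (limit μ_s(m_A+m_B)g = 183.6 N, not exceeded).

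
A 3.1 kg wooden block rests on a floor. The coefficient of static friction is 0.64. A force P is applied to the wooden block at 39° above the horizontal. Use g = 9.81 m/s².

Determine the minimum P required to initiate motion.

P ≈ 16.5 N

N = m g − P sin α (the pull lifts the wooden block).
At impending slip, P cos α = μ_s N = μ_s (m g − P sin α).
Solving: P (cos α + μ_s sin α) = μ_s m g → P = 0.64×30.4/(cos 39° + 0.64 sin 39°) = 19.5/1.18 = 16.5 N.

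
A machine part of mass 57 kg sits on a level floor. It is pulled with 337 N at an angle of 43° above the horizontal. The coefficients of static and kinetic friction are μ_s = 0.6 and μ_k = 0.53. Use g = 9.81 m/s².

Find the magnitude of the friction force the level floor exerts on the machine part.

f ≈ 175 N

The vertical component of P reduces the normal force: N = m g − P sin α = 559.2 − 229.8 = 329.3 N.
Horizontally, friction must balance P cos α = 246.5 N.
μ_s N = 0.6 × 329.3 = 197.6 N.
The required friction exceeds μ_s N, so the machine part moves and f = μ_k N = 175 N.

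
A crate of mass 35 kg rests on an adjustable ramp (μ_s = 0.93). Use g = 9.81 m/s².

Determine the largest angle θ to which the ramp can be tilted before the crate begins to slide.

At the slip threshold, m g sin θ = μ_s · m g cos θ, so tan θ = μ_s.
θ_max = arctan(0.93) = 42.9°.

θ_max ≈ 42.9°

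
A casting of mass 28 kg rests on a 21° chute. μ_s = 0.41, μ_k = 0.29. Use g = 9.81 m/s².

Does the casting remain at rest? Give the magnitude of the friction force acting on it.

f ≈ 98.4 N

N = m g cos θ = 256 N.
Down-slope weight component: m g sin θ = 98.4 N.
μ_s N = 105 N.
98.4 ≤ 105 N, so it stays put; friction = 98.4 N.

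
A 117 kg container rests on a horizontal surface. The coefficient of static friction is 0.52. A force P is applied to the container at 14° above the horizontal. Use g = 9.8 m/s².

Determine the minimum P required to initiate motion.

P ≈ 544 N

N = m g − P sin α (the pull lifts the container).
At impending slip, P cos α = μ_s N = μ_s (m g − P sin α).
Solving: P (cos α + μ_s sin α) = μ_s m g → P = 0.52×1150/(cos 14° + 0.52 sin 14°) = 596/1.096 = 544 N.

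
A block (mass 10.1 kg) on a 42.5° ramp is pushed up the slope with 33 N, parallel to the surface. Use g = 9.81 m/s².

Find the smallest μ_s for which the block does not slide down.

N = m g cos θ = 73.05 N.
Friction must make up the shortfall along the incline: f = m g sin θ − P = 66.94 − 33 = 33.94 N.
At the threshold f = μ_s N, so μ_s,min = 33.94/73.05 = 0.465.

μ_s,min ≈ 0.465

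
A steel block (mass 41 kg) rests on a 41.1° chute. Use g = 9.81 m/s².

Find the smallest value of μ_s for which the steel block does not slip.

At the slip threshold m g sin θ = μ_s m g cos θ, so μ_s,min = tan θ.
μ_s,min = tan 41.1° = 0.872.

μ_s,min ≈ 0.872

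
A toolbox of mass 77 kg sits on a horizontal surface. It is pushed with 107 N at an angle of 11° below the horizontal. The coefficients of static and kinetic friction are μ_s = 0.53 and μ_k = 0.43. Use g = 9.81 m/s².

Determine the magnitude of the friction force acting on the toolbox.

f ≈ 105 N

N = m g + P sin α = 755.4 + 107×sin 11° = 775.8 N.
The horizontal driving force is P cos α = 105 N, so equilibrium needs friction f = 105 N.
The static-friction limit is μ_s N = 411.2 N.
Since 105 N does not exceed the limit, the toolbox stays at rest and f = 105 N.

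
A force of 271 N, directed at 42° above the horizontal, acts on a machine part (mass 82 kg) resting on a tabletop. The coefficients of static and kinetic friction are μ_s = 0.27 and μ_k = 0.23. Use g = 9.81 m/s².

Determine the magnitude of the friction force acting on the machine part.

Vertical equilibrium gives N = m g − P sin α = 623.1 N.
Horizontally, friction must balance P cos α = 201.4 N.
μ_s N = 0.27 × 623.1 = 168.2 N.
201.4 > 168.2 N → the machine part slides; f = μ_k N = 0.23×623.1 = 143 N.

f ≈ 143 N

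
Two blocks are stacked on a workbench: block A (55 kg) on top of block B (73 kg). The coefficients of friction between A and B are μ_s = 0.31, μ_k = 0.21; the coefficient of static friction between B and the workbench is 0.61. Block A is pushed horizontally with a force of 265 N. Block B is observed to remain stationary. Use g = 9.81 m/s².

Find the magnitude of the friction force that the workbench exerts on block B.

f ≈ 113 N

Normal force at the A–B interface: N₁ = m_A g = 539.6 N.
Maximum static friction on A from B: μ_s N₁ = 0.31×539.6 = 167.3 N.
P = 265 N exceeds that limit, so A slips over B and the interface friction becomes kinetic: f₁ = μ_k N₁ = 0.21×539.6 = 113 N.
B experiences an equal 113 N forward from A (third law). B is in equilibrium, so the floor supplies f₂ = 113 N of static friction (limit μ_s(m_A+m_B)g = 766 N, not exceeded).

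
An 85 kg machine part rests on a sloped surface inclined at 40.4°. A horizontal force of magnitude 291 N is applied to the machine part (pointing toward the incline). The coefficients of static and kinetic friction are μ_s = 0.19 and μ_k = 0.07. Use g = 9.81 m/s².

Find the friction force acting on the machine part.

Normal direction: N = m g cos θ + P sin θ = 823.6 N.
Parallel to the incline: P cos θ − m g sin θ = 221.6 − 540.4 = -318.8 N; the friction needed to balance this is 318.8 N acting up the slope.
Maximum static friction: μ_s N = 0.19 × 823.6 = 156.5 N.
The required 318.8 N exceeds the static limit, so the machine part slides down-slope and f = μ_k N = 0.07×823.6 = 57.7 N.

f ≈ 57.7 N (up the incline)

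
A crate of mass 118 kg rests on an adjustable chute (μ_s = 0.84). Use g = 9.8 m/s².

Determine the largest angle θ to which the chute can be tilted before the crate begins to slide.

θ_max ≈ 40°

At the slip threshold, m g sin θ = μ_s · m g cos θ, so tan θ = μ_s.
θ_max = arctan(0.84) = 40°.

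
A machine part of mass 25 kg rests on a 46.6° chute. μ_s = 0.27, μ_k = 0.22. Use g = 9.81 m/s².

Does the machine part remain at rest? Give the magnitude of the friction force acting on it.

f ≈ 37.1 N

N = m g cos θ = 169 N.
Down-slope weight component: m g sin θ = 178 N.
μ_s N = 45.5 N.
178 > 45.5 N, so it slides; kinetic friction f = μ_k N = 0.22×169 = 37.1 N.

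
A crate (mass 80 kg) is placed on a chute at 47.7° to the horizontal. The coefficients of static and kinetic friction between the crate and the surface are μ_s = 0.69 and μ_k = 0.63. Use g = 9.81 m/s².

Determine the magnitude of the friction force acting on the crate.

Perpendicular to the surface, N = m g cos θ = 80·9.81·cos 47.7° = 528.2 N.
For equilibrium along the incline, friction must balance the weight component: f = m g sin θ = 580.5 N up the slope.
Static friction can supply at most μ_s N = 364.4 N.
|580.5| exceeds 364.4 N, so the crate slips down-slope; friction is kinetic, f = μ_k N = 0.63×528.2 = 333 N.

f ≈ 333 N (up the incline)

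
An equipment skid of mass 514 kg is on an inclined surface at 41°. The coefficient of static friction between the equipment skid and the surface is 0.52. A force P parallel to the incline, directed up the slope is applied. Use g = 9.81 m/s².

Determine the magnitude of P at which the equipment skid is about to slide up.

At impending motion up the slope, friction acts down-slope at its limit: f = μ_s N.
P is parallel to the surface, so N = m g cos θ = 3810 N.
Along the incline: P = m g sin θ + μ_s N = 3310 + 0.52×3810 = 5290 N.

P ≈ 5290 N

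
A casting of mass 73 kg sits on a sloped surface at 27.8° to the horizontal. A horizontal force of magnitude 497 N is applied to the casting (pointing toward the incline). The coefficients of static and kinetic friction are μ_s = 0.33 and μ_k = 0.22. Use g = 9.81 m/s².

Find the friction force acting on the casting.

f ≈ 106 N (down the incline)

Normal direction: N = m g cos θ + P sin θ = 865.3 N.
Along the incline, the net driving force (taking up-slope positive) is P cos θ − m g sin θ = 439.6 − 334 = 105.6 N, so equilibrium requires friction f = -105.6 N (down-slope).
Maximum static friction: μ_s N = 0.33 × 865.3 = 285.5 N.
Since 105.6 N is within the 285.5 N limit, the casting stays put and friction is exactly 106 N.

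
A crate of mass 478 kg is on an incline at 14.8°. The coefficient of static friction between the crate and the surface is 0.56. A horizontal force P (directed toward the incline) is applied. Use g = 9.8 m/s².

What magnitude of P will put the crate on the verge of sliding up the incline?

P ≈ 4530 N

At impending motion up the slope, friction acts down-slope at its limit: f = μ_s N.
Perpendicular to the incline: N = m g cos θ + P sin θ.
Along the incline: P cos θ = m g sin θ + μ_s N = m g sin θ + μ_s (m g cos θ + P sin θ).
Solving, P (cos θ − μ_s sin θ) = m g (sin θ + μ_s cos θ), so P = 478×9.8×(sin 14.8° + 0.56 cos 14.8°)/(cos 14.8° − 0.56 sin 14.8°) = 4680×0.7969/0.8238 = 4530 N.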